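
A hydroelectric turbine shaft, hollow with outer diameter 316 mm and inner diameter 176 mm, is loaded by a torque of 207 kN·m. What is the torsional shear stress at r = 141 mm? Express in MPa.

33.0 MPa

J = π(d_o⁴ − d_i⁴)/32 = π(0.316⁴ − 0.176⁴)/32 = 8.847×10^-4 m⁴.
Shear stress varies linearly with radius: τ = T·r/J = 207000 × 0.141 / 8.847×10^-4 = 3.299×10^7 Pa.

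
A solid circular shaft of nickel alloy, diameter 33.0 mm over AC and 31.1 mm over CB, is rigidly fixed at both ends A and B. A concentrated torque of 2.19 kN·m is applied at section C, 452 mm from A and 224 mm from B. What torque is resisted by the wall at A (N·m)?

Compatibility: T_A·a/J_AC = T_B·b/J_CB with T_A + T_B = T₀.
J_AC = 1.16×10^-7 m⁴, J_CB = 9.18×10^-8 m⁴, so T_A = T₀·(J_AC/a)/((J_AC/a)+(J_CB/b)) = 845.0 N·m, T_B = 1345 N·m.

845 N·m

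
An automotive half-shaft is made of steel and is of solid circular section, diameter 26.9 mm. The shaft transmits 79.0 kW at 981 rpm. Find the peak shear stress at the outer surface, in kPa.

ω = 2π·981/60 = 102.7 rad/s, so T = P/ω = 79.0×10³ / 102.7 = 769.0 N·m.
J = πd⁴/32 = π(0.0269)⁴/32 = 5.141×10^-8 m⁴.
τ_max = T·r/J = 769.0 × 0.0135 / 5.141×10^-8 = 2.012×10^8 Pa.

201000 kPa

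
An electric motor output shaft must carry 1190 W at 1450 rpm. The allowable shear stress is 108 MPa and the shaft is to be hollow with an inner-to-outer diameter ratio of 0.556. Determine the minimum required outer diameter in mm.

ω = 2π·1450/60 = 151.8 rad/s, so T = P/ω = 1190 / 151.8 = 7.837 N·m.
For a hollow shaft with d_i/d_o = 0.556: τ_max = 16T/(π d_o³ (1−k⁴)), so d_o = [16T/(π τ_allow (1−k⁴))]^(1/3) = [16·7.837/(π·1.08×10^8·0.9044)]^(1/3) = 0.007421 m.

7.42 mm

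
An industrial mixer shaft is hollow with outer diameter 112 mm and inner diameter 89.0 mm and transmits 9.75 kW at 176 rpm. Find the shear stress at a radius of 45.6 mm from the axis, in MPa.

ω = 2π·176/60 = 18.43 rad/s, so T = P/ω = 9.75×10³ / 18.43 = 529.0 N·m.
J = π(d_o⁴ − d_i⁴)/32 = π(0.112⁴ − 0.0890⁴)/32 = 9.288×10^-6 m⁴.
Shear stress varies linearly with radius: τ = T·r/J = 529.0 × 0.0456 / 9.288×10^-6 = 2.597×10^6 Pa.

2.60 MPa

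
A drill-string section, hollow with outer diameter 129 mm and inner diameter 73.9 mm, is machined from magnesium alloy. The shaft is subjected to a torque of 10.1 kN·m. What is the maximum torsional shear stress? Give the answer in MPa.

J = π(d_o⁴ − d_i⁴)/32 = π(0.129⁴ − 0.0739⁴)/32 = 2.426×10^-5 m⁴.
τ_max = T·r/J = 10100 × 0.0645 / 2.426×10^-5 = 2.685×10^7 Pa.

26.9 MPa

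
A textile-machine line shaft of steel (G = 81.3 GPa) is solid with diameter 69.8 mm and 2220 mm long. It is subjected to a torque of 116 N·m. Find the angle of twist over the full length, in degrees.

J = πd⁴/32 = π(0.0698)⁴/32 = 2.330×10^-6 m⁴.
θ = T·L/(G·J) = 116.0 × 2.22 / (81.3×10⁹ × 2.330×10^-6) = 1.359×10^-3 rad.

0.0779°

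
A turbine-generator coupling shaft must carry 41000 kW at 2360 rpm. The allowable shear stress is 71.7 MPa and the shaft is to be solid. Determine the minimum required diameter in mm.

ω = 2π·2360/60 = 247.1 rad/s, so T = P/ω = 41000×10³ / 247.1 = 165900 N·m.
For a solid shaft τ_max = 16T/(πd³), so d = (16T/(π τ_allow))^(1/3) = (16·165900/(π·7.17×10^7))^(1/3) = 0.2276 m.

228 mm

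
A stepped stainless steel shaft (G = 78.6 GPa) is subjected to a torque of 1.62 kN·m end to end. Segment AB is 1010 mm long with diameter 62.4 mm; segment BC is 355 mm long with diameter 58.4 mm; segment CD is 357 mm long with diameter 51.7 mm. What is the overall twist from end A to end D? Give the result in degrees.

1.77°

J_AB = π(0.0624)⁴/32 = 1.49×10^-6 m⁴; J_BC = π(0.0584)⁴/32 = 1.14×10^-6 m⁴; J_CD = π(0.0517)⁴/32 = 7.01×10^-7 m⁴.
θ = (T/G)·Σ L_i/J_i = (1620/78.6×10⁹)·(1.01/1.49×10^-6 + 0.355/1.14×10^-6 + 0.357/7.01×10^-7) = 0.03088 rad.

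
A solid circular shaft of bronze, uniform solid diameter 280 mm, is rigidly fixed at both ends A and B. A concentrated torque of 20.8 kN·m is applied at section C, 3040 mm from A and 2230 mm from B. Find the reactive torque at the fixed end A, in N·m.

8800 N·m

With uniform GJ and both ends fixed, compatibility θ_AC = θ_CB gives T_A·a = T_B·b, together with T_A + T_B = T₀.
T_A = T₀·b/(a+b) = 20800·2230/5270 = 8802 N·m; T_B = 12000 N·m.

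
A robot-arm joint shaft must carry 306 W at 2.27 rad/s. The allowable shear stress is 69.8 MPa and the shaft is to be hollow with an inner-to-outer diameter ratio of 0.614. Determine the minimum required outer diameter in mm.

22.5 mm

ω = 2.27 rad/s, so T = P/ω = 306 / 2.270 = 134.8 N·m.
For a hollow shaft with d_i/d_o = 0.614: τ_max = 16T/(π d_o³ (1−k⁴)), so d_o = [16T/(π τ_allow (1−k⁴))]^(1/3) = [16·134.8/(π·6.98×10^7·0.8579)]^(1/3) = 0.02255 m.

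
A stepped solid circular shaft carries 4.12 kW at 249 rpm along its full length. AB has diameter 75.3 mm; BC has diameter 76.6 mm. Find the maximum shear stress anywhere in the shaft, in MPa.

ω = 2π·249/60 = 26.08 rad/s, so T = P/ω = 4.12×10³ / 26.08 = 158.0 N·m.
Under the same torque, τ_max = 16T/(πd³) is largest where d is smallest — segment AB (d = 75.3 mm).
τ_max = 16·158.0/(π·(0.0753)³) = 1.885×10^6 Pa.

1.88 MPa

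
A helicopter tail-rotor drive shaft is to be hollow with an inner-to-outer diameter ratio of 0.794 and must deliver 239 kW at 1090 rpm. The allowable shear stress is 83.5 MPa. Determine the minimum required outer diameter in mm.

59.6 mm

ω = 2π·1090/60 = 114.1 rad/s, so T = P/ω = 239×10³ / 114.1 = 2094 N·m.
For a hollow shaft with d_i/d_o = 0.794: τ_max = 16T/(π d_o³ (1−k⁴)), so d_o = [16T/(π τ_allow (1−k⁴))]^(1/3) = [16·2094/(π·8.35×10^7·0.6026)]^(1/3) = 0.05962 m.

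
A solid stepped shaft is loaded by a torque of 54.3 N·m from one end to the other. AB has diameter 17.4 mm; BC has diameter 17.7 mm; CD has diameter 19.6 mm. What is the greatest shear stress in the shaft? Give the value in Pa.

5.25e7 Pa

Under the same torque, τ_max = 16T/(πd³) is largest where d is smallest — segment AB (d = 17.4 mm).
τ_max = 16·54.30/(π·(0.0174)³) = 5.250×10^7 Pa.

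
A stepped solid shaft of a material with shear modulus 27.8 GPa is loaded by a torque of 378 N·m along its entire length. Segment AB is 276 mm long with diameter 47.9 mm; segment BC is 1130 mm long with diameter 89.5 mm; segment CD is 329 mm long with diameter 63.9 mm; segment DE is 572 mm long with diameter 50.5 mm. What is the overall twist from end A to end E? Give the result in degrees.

J_AB = π(0.0479)⁴/32 = 5.17×10^-7 m⁴; J_BC = π(0.0895)⁴/32 = 6.30×10^-6 m⁴; J_CD = π(0.0639)⁴/32 = 1.64×10^-6 m⁴; J_DE = π(0.0505)⁴/32 = 6.39×10^-7 m⁴.
θ = (T/G)·Σ L_i/J_i = (378.0/27.8×10⁹)·(0.276/5.17×10^-7 + 1.13/6.30×10^-6 + 0.329/1.64×10^-6 + 0.572/6.39×10^-7) = 0.02461 rad.

1.41°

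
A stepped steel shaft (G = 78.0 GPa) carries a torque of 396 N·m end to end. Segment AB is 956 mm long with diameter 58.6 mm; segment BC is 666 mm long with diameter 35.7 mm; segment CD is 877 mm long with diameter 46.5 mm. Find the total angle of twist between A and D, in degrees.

2.01°

J_AB = π(0.0586)⁴/32 = 1.16×10^-6 m⁴; J_BC = π(0.0357)⁴/32 = 1.59×10^-7 m⁴; J_CD = π(0.0465)⁴/32 = 4.59×10^-7 m⁴.
θ = (T/G)·Σ L_i/J_i = (396.0/78.0×10⁹)·(0.956/1.16×10^-6 + 0.666/1.59×10^-7 + 0.877/4.59×10^-7) = 0.03510 rad.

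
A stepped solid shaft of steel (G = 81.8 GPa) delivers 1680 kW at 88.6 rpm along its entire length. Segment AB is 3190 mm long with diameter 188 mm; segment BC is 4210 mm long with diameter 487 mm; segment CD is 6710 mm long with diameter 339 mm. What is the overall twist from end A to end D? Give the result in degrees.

4.05°

ω = 2π·88.6/60 = 9.278 rad/s, so T = P/ω = 1680×10³ / 9.278 = 181100 N·m.
J_AB = π(0.188)⁴/32 = 1.23×10^-4 m⁴; J_BC = π(0.487)⁴/32 = 5.52×10^-3 m⁴; J_CD = π(0.339)⁴/32 = 1.30×10^-3 m⁴.
θ = (T/G)·Σ L_i/J_i = (181100/81.8×10⁹)·(3.19/1.23×10^-4 + 4.21/5.52×10^-3 + 6.71/1.30×10^-3) = 0.07072 rad.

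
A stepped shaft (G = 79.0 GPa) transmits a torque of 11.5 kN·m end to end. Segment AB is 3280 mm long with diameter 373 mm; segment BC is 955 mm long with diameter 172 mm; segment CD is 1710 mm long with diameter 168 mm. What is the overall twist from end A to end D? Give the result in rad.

0.00505 rad

J_AB = π(0.373)⁴/32 = 1.90×10^-3 m⁴; J_BC = π(0.172)⁴/32 = 8.59×10^-5 m⁴; J_CD = π(0.168)⁴/32 = 7.82×10^-5 m⁴.
θ = (T/G)·Σ L_i/J_i = (11500/79.0×10⁹)·(3.28/1.90×10^-3 + 0.955/8.59×10^-5 + 1.71/7.82×10^-5) = 5.052×10^-3 rad.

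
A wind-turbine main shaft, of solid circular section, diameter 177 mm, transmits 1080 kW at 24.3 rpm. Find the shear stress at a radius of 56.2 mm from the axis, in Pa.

ω = 2π·24.3/60 = 2.545 rad/s, so T = P/ω = 1080×10³ / 2.545 = 424400 N·m.
J = πd⁴/32 = π(0.177)⁴/32 = 9.636×10^-5 m⁴.
Shear stress varies linearly with radius: τ = T·r/J = 424400 × 0.0562 / 9.636×10^-5 = 2.475×10^8 Pa.

2.48e8 Pa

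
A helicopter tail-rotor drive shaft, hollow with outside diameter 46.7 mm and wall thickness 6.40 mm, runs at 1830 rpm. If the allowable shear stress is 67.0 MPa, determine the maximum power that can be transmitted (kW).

J = π(d_o⁴ − d_i⁴)/32 = π(0.0467⁴ − 0.0339⁴)/32 = 3.373×10^-7 m⁴.
T_max = τ_allow·J/r = 6.70×10^7 × 3.373×10^-7 / 0.0234 = 967.8 N·m.
ω = 2π·1830/60 = 191.6 rad/s, so P_max = T_max·ω = 1.855×10^5 W.

185 kW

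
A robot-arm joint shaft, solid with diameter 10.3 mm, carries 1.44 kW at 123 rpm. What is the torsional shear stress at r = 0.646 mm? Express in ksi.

9.48 ksi

ω = 2π·123/60 = 12.88 rad/s, so T = P/ω = 1.44×10³ / 12.88 = 111.8 N·m.
J = πd⁴/32 = π(0.0103)⁴/32 = 1.105×10^-9 m⁴.
Shear stress varies linearly with radius: τ = T·r/J = 111.8 × 6.46e-4 / 1.105×10^-9 = 6.536×10^7 Pa.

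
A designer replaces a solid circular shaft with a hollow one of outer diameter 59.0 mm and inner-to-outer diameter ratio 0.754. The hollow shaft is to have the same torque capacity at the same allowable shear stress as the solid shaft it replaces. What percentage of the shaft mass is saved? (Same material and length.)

Equal τ_max and T ⇒ the solid shaft needs d_s³ = d_o³(1−k⁴), so d_s = 59.0·(1−0.754⁴)^(1/3) = 51.80 mm.
Area ratio A_h/A_s = d_o²(1−k²)/d_s² = (1−k²)/(1−k⁴)^(2/3) = 0.5598.
Mass saving = 1 − 0.5598 = 44.0 %.

44.0 %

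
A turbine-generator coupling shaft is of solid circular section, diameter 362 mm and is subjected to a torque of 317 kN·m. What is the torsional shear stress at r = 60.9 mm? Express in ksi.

1.66 ksi

J = πd⁴/32 = π(0.362)⁴/32 = 1.686×10^-3 m⁴.
Shear stress varies linearly with radius: τ = T·r/J = 317000 × 0.0609 / 1.686×10^-3 = 1.145×10^7 Pa.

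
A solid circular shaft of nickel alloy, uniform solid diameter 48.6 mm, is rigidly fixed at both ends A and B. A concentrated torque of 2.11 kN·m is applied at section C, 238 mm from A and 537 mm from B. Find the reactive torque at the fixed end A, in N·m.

1460 N·m

With uniform GJ and both ends fixed, compatibility θ_AC = θ_CB gives T_A·a = T_B·b, together with T_A + T_B = T₀.
T_A = T₀·b/(a+b) = 2110·537/775.0 = 1462 N·m; T_B = 648.0 N·m.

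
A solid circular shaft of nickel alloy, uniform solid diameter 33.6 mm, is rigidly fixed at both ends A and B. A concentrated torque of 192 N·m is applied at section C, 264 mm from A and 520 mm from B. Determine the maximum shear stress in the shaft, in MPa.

With uniform GJ and both ends fixed, compatibility θ_AC = θ_CB gives T_A·a = T_B·b, together with T_A + T_B = T₀.
T_A = T₀·b/(a+b) = 192.0·520/784.0 = 127.3 N·m; T_B = 64.65 N·m.
τ in each portion: τ_AC = 1.71×10^7 Pa, τ_CB = 8.68×10^6 Pa; maximum is in AC.
τ_max = T_AC·r/J = 127.3·0.0168/1.25×10^-7 = 1.710×10^7 Pa.

17.1 MPa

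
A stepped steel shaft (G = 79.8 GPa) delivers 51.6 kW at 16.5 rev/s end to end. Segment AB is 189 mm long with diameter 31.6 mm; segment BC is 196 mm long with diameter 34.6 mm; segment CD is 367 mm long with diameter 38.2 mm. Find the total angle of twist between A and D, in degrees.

ω = 2π·16.5 = 103.7 rad/s, so T = P/ω = 51.6×10³ / 103.7 = 497.7 N·m.
J_AB = π(0.0316)⁴/32 = 9.79×10^-8 m⁴; J_BC = π(0.0346)⁴/32 = 1.41×10^-7 m⁴; J_CD = π(0.0382)⁴/32 = 2.09×10^-7 m⁴.
θ = (T/G)·Σ L_i/J_i = (497.7/79.8×10⁹)·(0.189/9.79×10^-8 + 0.196/1.41×10^-7 + 0.367/2.09×10^-7) = 0.03168 rad.

1.82°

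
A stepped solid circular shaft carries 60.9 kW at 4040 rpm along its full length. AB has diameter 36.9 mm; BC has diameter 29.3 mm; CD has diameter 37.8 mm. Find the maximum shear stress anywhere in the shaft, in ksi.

4.23 ksi

ω = 2π·4040/60 = 423.1 rad/s, so T = P/ω = 60.9×10³ / 423.1 = 143.9 N·m.
Under the same torque, τ_max = 16T/(πd³) is largest where d is smallest — segment BC (d = 29.3 mm).
τ_max = 16·143.9/(π·(0.0293)³) = 2.915×10^7 Pa.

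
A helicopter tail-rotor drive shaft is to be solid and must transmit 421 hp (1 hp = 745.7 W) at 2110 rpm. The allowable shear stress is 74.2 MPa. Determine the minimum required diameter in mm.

ω = 2π·2110/60 = 221.0 rad/s, so T = P/ω = 421×745.7 / 221.0 = 1421 N·m.
For a solid shaft τ_max = 16T/(πd³), so d = (16T/(π τ_allow))^(1/3) = (16·1421/(π·7.42×10^7))^(1/3) = 0.04603 m.

46.0 mm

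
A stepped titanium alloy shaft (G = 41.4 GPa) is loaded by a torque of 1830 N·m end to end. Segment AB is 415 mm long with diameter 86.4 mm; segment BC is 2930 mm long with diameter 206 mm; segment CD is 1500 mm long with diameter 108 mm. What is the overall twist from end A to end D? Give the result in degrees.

J_AB = π(0.0864)⁴/32 = 5.47×10^-6 m⁴; J_BC = π(0.206)⁴/32 = 1.77×10^-4 m⁴; J_CD = π(0.108)⁴/32 = 1.34×10^-5 m⁴.
θ = (T/G)·Σ L_i/J_i = (1830/41.4×10⁹)·(0.415/5.47×10^-6 + 2.93/1.77×10^-4 + 1.50/1.34×10^-5) = 9.050×10^-3 rad.

0.519°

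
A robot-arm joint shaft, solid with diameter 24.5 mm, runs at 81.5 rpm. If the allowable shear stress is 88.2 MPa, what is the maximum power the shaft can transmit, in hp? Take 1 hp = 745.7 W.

J = πd⁴/32 = π(0.0245)⁴/32 = 3.537×10^-8 m⁴.
T_max = τ_allow·J/r = 8.82×10^7 × 3.537×10^-8 / 0.0123 = 254.7 N·m.
ω = 2π·81.5/60 = 8.535 rad/s, so P_max = T_max·ω = 2174 W.

2.91 hp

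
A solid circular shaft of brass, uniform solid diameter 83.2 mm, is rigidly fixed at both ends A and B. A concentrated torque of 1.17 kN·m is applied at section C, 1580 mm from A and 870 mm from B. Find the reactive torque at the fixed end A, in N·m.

With uniform GJ and both ends fixed, compatibility θ_AC = θ_CB gives T_A·a = T_B·b, together with T_A + T_B = T₀.
T_A = T₀·b/(a+b) = 1170·870/2450 = 415.5 N·m; T_B = 754.5 N·m.

415 N·m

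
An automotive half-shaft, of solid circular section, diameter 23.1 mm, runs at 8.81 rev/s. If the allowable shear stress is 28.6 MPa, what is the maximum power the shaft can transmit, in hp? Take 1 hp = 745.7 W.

5.14 hp

J = πd⁴/32 = π(0.0231)⁴/32 = 2.795×10^-8 m⁴.
T_max = τ_allow·J/r = 2.86×10^7 × 2.795×10^-8 / 0.0116 = 69.22 N·m.
ω = 2π·8.81 = 55.35 rad/s, so P_max = T_max·ω = 3832 W.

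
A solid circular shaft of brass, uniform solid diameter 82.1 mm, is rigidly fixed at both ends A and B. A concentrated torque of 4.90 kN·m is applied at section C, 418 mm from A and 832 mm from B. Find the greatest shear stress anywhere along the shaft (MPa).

30.0 MPa

With uniform GJ and both ends fixed, compatibility θ_AC = θ_CB gives T_A·a = T_B·b, together with T_A + T_B = T₀.
T_A = T₀·b/(a+b) = 4900·832/1250 = 3261 N·m; T_B = 1639 N·m.
τ in each portion: τ_AC = 3.00×10^7 Pa, τ_CB = 1.51×10^7 Pa; maximum is in AC.
τ_max = T_AC·r/J = 3261·0.0410/4.46×10^-6 = 3.002×10^7 Pa.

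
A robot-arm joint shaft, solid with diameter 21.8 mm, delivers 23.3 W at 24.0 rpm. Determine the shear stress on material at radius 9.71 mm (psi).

589 psi

ω = 2π·24.0/60 = 2.513 rad/s, so T = P/ω = 23.3 / 2.513 = 9.271 N·m.
J = πd⁴/32 = π(0.0218)⁴/32 = 2.217×10^-8 m⁴.
Shear stress varies linearly with radius: τ = T·r/J = 9.271 × 0.00971 / 2.217×10^-8 = 4.060×10^6 Pa.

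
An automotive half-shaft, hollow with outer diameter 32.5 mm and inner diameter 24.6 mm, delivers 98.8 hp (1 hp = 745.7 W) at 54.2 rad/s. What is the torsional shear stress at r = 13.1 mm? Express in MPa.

242 MPa

ω = 54.2 rad/s, so T = P/ω = 98.8×745.7 / 54.20 = 1359 N·m.
J = π(d_o⁴ − d_i⁴)/32 = π(0.0325⁴ − 0.0246⁴)/32 = 7.358×10^-8 m⁴.
Shear stress varies linearly with radius: τ = T·r/J = 1359 × 0.0131 / 7.358×10^-8 = 2.420×10^8 Pa.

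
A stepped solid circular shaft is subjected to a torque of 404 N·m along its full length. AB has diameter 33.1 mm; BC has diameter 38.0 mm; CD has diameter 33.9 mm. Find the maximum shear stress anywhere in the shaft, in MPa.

56.7 MPa

Under the same torque, τ_max = 16T/(πd³) is largest where d is smallest — segment AB (d = 33.1 mm).
τ_max = 16·404.0/(π·(0.0331)³) = 5.674×10^7 Pa.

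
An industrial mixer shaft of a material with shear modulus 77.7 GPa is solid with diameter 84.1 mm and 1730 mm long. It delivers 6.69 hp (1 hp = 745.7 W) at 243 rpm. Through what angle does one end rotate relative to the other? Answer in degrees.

0.0509°

ω = 2π·243/60 = 25.45 rad/s, so T = P/ω = 6.69×745.7 / 25.45 = 196.0 N·m.
J = πd⁴/32 = π(0.0841)⁴/32 = 4.911×10^-6 m⁴.
θ = T·L/(G·J) = 196.0 × 1.73 / (77.7×10⁹ × 4.911×10^-6) = 8.888×10^-4 rad.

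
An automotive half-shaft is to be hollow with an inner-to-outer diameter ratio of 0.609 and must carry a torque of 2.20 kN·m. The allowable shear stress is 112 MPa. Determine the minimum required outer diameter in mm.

For a hollow shaft with d_i/d_o = 0.609: τ_max = 16T/(π d_o³ (1−k⁴)), so d_o = [16T/(π τ_allow (1−k⁴))]^(1/3) = [16·2200/(π·1.12×10^8·0.8624)]^(1/3) = 0.04877 m.

48.8 mm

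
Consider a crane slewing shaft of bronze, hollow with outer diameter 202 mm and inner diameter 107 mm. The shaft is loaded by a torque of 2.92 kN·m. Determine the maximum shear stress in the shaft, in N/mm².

1.96 N/mm²

J = π(d_o⁴ − d_i⁴)/32 = π(0.202⁴ − 0.107⁴)/32 = 1.506×10^-4 m⁴.
τ_max = T·r/J = 2920 × 0.101 / 1.506×10^-4 = 1.958×10^6 Pa.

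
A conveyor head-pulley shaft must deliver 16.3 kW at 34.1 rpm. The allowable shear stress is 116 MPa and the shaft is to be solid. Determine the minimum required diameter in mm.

58.5 mm

ω = 2π·34.1/60 = 3.571 rad/s, so T = P/ω = 16.3×10³ / 3.571 = 4565 N·m.
For a solid shaft τ_max = 16T/(πd³), so d = (16T/(π τ_allow))^(1/3) = (16·4565/(π·1.16×10^8))^(1/3) = 0.05852 m.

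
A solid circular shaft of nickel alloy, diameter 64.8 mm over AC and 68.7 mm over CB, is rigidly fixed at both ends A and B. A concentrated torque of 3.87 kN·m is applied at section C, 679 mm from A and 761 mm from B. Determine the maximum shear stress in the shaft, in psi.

Compatibility: T_A·a/J_AC = T_B·b/J_CB with T_A + T_B = T₀.
J_AC = 1.73×10^-6 m⁴, J_CB = 2.19×10^-6 m⁴, so T_A = T₀·(J_AC/a)/((J_AC/a)+(J_CB/b)) = 1819 N·m, T_B = 2051 N·m.
τ in each portion: τ_AC = 3.41×10^7 Pa, τ_CB = 3.22×10^7 Pa; maximum is in AC.
τ_max = T_AC·r/J = 1819·0.0324/1.73×10^-6 = 3.405×10^7 Pa.

4940 psi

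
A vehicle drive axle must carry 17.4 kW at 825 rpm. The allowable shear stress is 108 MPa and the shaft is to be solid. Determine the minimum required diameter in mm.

ω = 2π·825/60 = 86.39 rad/s, so T = P/ω = 17.4×10³ / 86.39 = 201.4 N·m.
For a solid shaft τ_max = 16T/(πd³), so d = (16T/(π τ_allow))^(1/3) = (16·201.4/(π·1.08×10^8))^(1/3) = 0.02118 m.

21.2 mm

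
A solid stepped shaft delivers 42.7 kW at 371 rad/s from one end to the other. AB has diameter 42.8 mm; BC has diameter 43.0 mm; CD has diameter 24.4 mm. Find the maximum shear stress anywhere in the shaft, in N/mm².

40.4 N/mm²

ω = 371 rad/s, so T = P/ω = 42.7×10³ / 371.0 = 115.1 N·m.
Under the same torque, τ_max = 16T/(πd³) is largest where d is smallest — segment CD (d = 24.4 mm).
τ_max = 16·115.1/(π·(0.0244)³) = 4.035×10^7 Pa.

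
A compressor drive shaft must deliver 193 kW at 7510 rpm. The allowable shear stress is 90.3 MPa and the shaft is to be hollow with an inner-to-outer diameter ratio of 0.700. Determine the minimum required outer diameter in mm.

ω = 2π·7510/60 = 786.4 rad/s, so T = P/ω = 193×10³ / 786.4 = 245.4 N·m.
For a hollow shaft with d_i/d_o = 0.700: τ_max = 16T/(π d_o³ (1−k⁴)), so d_o = [16T/(π τ_allow (1−k⁴))]^(1/3) = [16·245.4/(π·9.03×10^7·0.7599)]^(1/3) = 0.02631 m.

26.3 mm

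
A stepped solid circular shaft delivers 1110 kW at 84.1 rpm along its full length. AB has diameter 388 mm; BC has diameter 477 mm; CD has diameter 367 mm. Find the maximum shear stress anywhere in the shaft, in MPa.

13.0 MPa

ω = 2π·84.1/60 = 8.807 rad/s, so T = P/ω = 1110×10³ / 8.807 = 126000 N·m.
Under the same torque, τ_max = 16T/(πd³) is largest where d is smallest — segment CD (d = 367 mm).
τ_max = 16·126000/(π·(0.367)³) = 1.299×10^7 Pa.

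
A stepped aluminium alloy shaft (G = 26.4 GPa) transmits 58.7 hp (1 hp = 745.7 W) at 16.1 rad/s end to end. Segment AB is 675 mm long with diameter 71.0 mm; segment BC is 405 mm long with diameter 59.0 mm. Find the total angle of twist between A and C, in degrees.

ω = 16.1 rad/s, so T = P/ω = 58.7×745.7 / 16.10 = 2719 N·m.
J_AB = π(0.0710)⁴/32 = 2.49×10^-6 m⁴; J_BC = π(0.0590)⁴/32 = 1.19×10^-6 m⁴.
θ = (T/G)·Σ L_i/J_i = (2719/26.4×10⁹)·(0.675/2.49×10^-6 + 0.405/1.19×10^-6) = 0.06292 rad.

3.61°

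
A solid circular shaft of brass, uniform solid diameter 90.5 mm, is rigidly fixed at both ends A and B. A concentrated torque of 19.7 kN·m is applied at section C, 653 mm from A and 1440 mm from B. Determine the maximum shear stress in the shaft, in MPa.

93.1 MPa

With uniform GJ and both ends fixed, compatibility θ_AC = θ_CB gives T_A·a = T_B·b, together with T_A + T_B = T₀.
T_A = T₀·b/(a+b) = 19700·1440/2093 = 13550 N·m; T_B = 6146 N·m.
τ in each portion: τ_AC = 9.31×10^7 Pa, τ_CB = 4.22×10^7 Pa; maximum is in AC.
τ_max = T_AC·r/J = 13550·0.0452/6.59×10^-6 = 9.313×10^7 Pa.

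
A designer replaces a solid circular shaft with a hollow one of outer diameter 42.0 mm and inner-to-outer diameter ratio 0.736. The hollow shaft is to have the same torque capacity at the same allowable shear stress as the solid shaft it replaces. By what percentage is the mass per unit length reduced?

Equal τ_max and T ⇒ the solid shaft needs d_s³ = d_o³(1−k⁴), so d_s = 42.0·(1−0.736⁴)^(1/3) = 37.41 mm.
Area ratio A_h/A_s = d_o²(1−k²)/d_s² = (1−k²)/(1−k⁴)^(2/3) = 0.5777.
Mass saving = 1 − 0.5777 = 42.2 %.

42.2 %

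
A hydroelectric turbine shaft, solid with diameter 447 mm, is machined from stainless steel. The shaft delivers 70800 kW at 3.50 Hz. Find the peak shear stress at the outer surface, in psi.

26600 psi

ω = 2π·3.50 = 21.99 rad/s, so T = P/ω = 70800×10³ / 21.99 = 3.219e6 N·m.
J = πd⁴/32 = π(0.447)⁴/32 = 3.919×10^-3 m⁴.
τ_max = T·r/J = 3.219e6 × 0.224 / 3.919×10^-3 = 1.836×10^8 Pa.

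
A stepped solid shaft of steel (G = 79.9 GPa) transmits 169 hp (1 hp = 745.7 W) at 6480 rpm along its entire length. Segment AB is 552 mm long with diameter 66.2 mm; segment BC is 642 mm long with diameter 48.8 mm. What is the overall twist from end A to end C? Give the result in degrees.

ω = 2π·6480/60 = 678.6 rad/s, so T = P/ω = 169×745.7 / 678.6 = 185.7 N·m.
J_AB = π(0.0662)⁴/32 = 1.89×10^-6 m⁴; J_BC = π(0.0488)⁴/32 = 5.57×10^-7 m⁴.
θ = (T/G)·Σ L_i/J_i = (185.7/79.9×10⁹)·(0.552/1.89×10^-6 + 0.642/5.57×10^-7) = 3.361×10^-3 rad.

0.193°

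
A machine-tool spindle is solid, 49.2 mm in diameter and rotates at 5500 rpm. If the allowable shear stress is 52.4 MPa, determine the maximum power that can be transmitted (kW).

J = πd⁴/32 = π(0.0492)⁴/32 = 5.753×10^-7 m⁴.
T_max = τ_allow·J/r = 5.24×10^7 × 5.753×10^-7 / 0.0246 = 1225 N·m.
ω = 2π·5500/60 = 576.0 rad/s, so P_max = T_max·ω = 7.057×10^5 W.

706 kW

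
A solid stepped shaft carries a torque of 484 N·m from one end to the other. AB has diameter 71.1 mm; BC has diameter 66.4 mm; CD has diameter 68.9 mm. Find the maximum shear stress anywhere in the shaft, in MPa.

8.42 MPa

Under the same torque, τ_max = 16T/(πd³) is largest where d is smallest — segment BC (d = 66.4 mm).
τ_max = 16·484.0/(π·(0.0664)³) = 8.420×10^6 Pa.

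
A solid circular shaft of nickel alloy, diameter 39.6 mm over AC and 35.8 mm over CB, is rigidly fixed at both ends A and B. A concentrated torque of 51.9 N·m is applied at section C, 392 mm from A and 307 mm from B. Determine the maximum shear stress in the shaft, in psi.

Compatibility: T_A·a/J_AC = T_B·b/J_CB with T_A + T_B = T₀.
J_AC = 2.41×10^-7 m⁴, J_CB = 1.61×10^-7 m⁴, so T_A = T₀·(J_AC/a)/((J_AC/a)+(J_CB/b)) = 28.01 N·m, T_B = 23.89 N·m.
τ in each portion: τ_AC = 2.30×10^6 Pa, τ_CB = 2.65×10^6 Pa; maximum is in CB.
τ_max = T_CB·r/J = 23.89·0.0179/1.61×10^-7 = 2.652×10^6 Pa.

385 psi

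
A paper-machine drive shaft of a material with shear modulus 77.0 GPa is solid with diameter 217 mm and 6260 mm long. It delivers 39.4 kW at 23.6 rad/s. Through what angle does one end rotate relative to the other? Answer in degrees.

0.0357°

ω = 23.6 rad/s, so T = P/ω = 39.4×10³ / 23.60 = 1669 N·m.
J = πd⁴/32 = π(0.217)⁴/32 = 2.177×10^-4 m⁴.
θ = T·L/(G·J) = 1669 × 6.26 / (77.0×10⁹ × 2.177×10^-4) = 6.235×10^-4 rad.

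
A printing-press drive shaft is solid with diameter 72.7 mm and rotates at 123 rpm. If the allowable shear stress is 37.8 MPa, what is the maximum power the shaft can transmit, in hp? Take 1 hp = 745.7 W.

49.3 hp

J = πd⁴/32 = π(0.0727)⁴/32 = 2.742×10^-6 m⁴.
T_max = τ_allow·J/r = 3.78×10^7 × 2.742×10^-6 / 0.0364 = 2852 N·m.
ω = 2π·123/60 = 12.88 rad/s, so P_max = T_max·ω = 3.673×10^4 W.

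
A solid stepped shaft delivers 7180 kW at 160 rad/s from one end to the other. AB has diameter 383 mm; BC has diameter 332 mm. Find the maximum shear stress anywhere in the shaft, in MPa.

6.25 MPa

ω = 160 rad/s, so T = P/ω = 7180×10³ / 160.0 = 44880 N·m.
Under the same torque, τ_max = 16T/(πd³) is largest where d is smallest — segment BC (d = 332 mm).
τ_max = 16·44880/(π·(0.332)³) = 6.245×10^6 Pa.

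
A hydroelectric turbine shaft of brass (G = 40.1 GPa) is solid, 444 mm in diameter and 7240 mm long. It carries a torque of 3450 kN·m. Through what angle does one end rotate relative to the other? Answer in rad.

J = πd⁴/32 = π(0.444)⁴/32 = 3.815×10^-3 m⁴.
θ = T·L/(G·J) = 3.450e6 × 7.24 / (40.1×10⁹ × 3.815×10^-3) = 0.1633 rad.

0.163 rad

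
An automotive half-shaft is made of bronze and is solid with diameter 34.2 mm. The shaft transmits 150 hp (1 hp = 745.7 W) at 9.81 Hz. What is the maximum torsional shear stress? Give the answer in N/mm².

ω = 2π·9.81 = 61.64 rad/s, so T = P/ω = 150×745.7 / 61.64 = 1815 N·m.
J = πd⁴/32 = π(0.0342)⁴/32 = 1.343×10^-7 m⁴.
τ_max = T·r/J = 1815 × 0.0171 / 1.343×10^-7 = 2.310×10^8 Pa.

231 N/mm²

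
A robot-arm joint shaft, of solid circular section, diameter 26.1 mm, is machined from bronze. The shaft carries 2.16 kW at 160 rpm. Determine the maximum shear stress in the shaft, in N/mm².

36.9 N/mm²

ω = 2π·160/60 = 16.76 rad/s, so T = P/ω = 2.16×10³ / 16.76 = 128.9 N·m.
J = πd⁴/32 = π(0.0261)⁴/32 = 4.556×10^-8 m⁴.
τ_max = T·r/J = 128.9 × 0.0131 / 4.556×10^-8 = 3.693×10^7 Pa.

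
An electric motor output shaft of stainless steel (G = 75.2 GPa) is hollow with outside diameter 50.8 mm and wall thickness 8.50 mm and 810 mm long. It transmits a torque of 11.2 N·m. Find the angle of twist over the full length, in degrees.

J = π(d_o⁴ − d_i⁴)/32 = π(0.0508⁴ − 0.0338⁴)/32 = 5.257×10^-7 m⁴.
θ = T·L/(G·J) = 11.20 × 0.810 / (75.2×10⁹ × 5.257×10^-7) = 2.295×10^-4 rad.

0.0131°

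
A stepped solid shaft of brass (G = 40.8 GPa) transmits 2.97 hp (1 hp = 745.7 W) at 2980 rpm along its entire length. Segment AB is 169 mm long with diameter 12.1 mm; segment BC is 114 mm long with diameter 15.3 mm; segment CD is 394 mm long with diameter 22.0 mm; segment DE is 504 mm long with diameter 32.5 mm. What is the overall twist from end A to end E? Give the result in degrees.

ω = 2π·2980/60 = 312.1 rad/s, so T = P/ω = 2.97×745.7 / 312.1 = 7.097 N·m.
J_AB = π(0.0121)⁴/32 = 2.10×10^-9 m⁴; J_BC = π(0.0153)⁴/32 = 5.38×10^-9 m⁴; J_CD = π(0.0220)⁴/32 = 2.30×10^-8 m⁴; J_DE = π(0.0325)⁴/32 = 1.10×10^-7 m⁴.
θ = (T/G)·Σ L_i/J_i = (7.097/40.8×10⁹)·(0.169/2.10×10^-9 + 0.114/5.38×10^-9 + 0.394/2.30×10^-8 + 0.504/1.10×10^-7) = 0.02144 rad.

1.23°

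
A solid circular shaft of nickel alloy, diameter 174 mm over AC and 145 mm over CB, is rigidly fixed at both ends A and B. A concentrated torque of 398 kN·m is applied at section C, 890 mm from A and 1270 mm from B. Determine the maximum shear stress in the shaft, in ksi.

Compatibility: T_A·a/J_AC = T_B·b/J_CB with T_A + T_B = T₀.
J_AC = 9.00×10^-5 m⁴, J_CB = 4.34×10^-5 m⁴, so T_A = T₀·(J_AC/a)/((J_AC/a)+(J_CB/b)) = 297500 N·m, T_B = 100500 N·m.
τ in each portion: τ_AC = 2.88×10^8 Pa, τ_CB = 1.68×10^8 Pa; maximum is in AC.
τ_max = T_AC·r/J = 297500·0.0870/9.00×10^-5 = 2.876×10^8 Pa.

41.7 ksi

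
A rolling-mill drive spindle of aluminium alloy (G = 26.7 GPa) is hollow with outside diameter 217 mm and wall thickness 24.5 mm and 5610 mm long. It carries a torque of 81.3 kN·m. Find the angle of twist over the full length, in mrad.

J = π(d_o⁴ − d_i⁴)/32 = π(0.217⁴ − 0.168⁴)/32 = 1.395×10^-4 m⁴.
θ = T·L/(G·J) = 81300 × 5.61 / (26.7×10⁹ × 1.395×10^-4) = 0.1225 rad.

122 mrad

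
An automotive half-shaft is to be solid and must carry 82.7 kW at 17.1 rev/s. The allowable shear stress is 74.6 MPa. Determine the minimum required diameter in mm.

37.5 mm

ω = 2π·17.1 = 107.4 rad/s, so T = P/ω = 82.7×10³ / 107.4 = 769.7 N·m.
For a solid shaft τ_max = 16T/(πd³), so d = (16T/(π τ_allow))^(1/3) = (16·769.7/(π·7.46×10^7))^(1/3) = 0.03746 m.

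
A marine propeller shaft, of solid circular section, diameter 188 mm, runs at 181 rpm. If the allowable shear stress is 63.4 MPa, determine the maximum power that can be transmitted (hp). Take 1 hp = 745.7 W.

2100 hp

J = πd⁴/32 = π(0.188)⁴/32 = 1.226×10^-4 m⁴.
T_max = τ_allow·J/r = 6.34×10^7 × 1.226×10^-4 / 0.0940 = 82720 N·m.
ω = 2π·181/60 = 18.95 rad/s, so P_max = T_max·ω = 1.568×10^6 W.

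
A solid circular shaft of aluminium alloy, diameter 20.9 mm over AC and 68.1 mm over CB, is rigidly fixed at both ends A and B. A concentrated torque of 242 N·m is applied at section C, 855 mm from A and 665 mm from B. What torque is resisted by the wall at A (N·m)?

Compatibility: T_A·a/J_AC = T_B·b/J_CB with T_A + T_B = T₀.
J_AC = 1.87×10^-8 m⁴, J_CB = 2.11×10^-6 m⁴, so T_A = T₀·(J_AC/a)/((J_AC/a)+(J_CB/b)) = 1.658 N·m, T_B = 240.3 N·m.

1.66 N·m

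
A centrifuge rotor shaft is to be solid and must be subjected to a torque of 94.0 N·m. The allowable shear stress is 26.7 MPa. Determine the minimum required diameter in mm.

26.2 mm

For a solid shaft τ_max = 16T/(πd³), so d = (16T/(π τ_allow))^(1/3) = (16·94.00/(π·2.67×10^7))^(1/3) = 0.02617 m.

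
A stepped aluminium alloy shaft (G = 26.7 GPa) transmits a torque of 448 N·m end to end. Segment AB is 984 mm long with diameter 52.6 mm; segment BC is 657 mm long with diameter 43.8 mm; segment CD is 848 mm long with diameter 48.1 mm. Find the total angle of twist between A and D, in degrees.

J_AB = π(0.0526)⁴/32 = 7.52×10^-7 m⁴; J_BC = π(0.0438)⁴/32 = 3.61×10^-7 m⁴; J_CD = π(0.0481)⁴/32 = 5.26×10^-7 m⁴.
θ = (T/G)·Σ L_i/J_i = (448.0/26.7×10⁹)·(0.984/7.52×10^-7 + 0.657/3.61×10^-7 + 0.848/5.26×10^-7) = 0.07955 rad.

4.56°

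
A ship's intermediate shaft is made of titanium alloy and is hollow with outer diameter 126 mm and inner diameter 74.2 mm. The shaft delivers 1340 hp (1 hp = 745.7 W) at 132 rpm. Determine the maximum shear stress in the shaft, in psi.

ω = 2π·132/60 = 13.82 rad/s, so T = P/ω = 1340×745.7 / 13.82 = 72290 N·m.
J = π(d_o⁴ − d_i⁴)/32 = π(0.126⁴ − 0.0742⁴)/32 = 2.177×10^-5 m⁴.
τ_max = T·r/J = 72290 × 0.0630 / 2.177×10^-5 = 2.092×10^8 Pa.

30300 psi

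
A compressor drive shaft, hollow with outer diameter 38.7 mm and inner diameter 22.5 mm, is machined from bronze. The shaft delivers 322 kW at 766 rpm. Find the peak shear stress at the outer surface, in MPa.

ω = 2π·766/60 = 80.22 rad/s, so T = P/ω = 322×10³ / 80.22 = 4014 N·m.
J = π(d_o⁴ − d_i⁴)/32 = π(0.0387⁴ − 0.0225⁴)/32 = 1.951×10^-7 m⁴.
τ_max = T·r/J = 4014 × 0.0194 / 1.951×10^-7 = 3.982×10^8 Pa.

398 MPa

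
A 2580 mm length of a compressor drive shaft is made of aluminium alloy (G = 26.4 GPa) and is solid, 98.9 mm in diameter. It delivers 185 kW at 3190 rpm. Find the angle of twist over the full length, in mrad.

ω = 2π·3190/60 = 334.1 rad/s, so T = P/ω = 185×10³ / 334.1 = 553.8 N·m.
J = πd⁴/32 = π(0.0989)⁴/32 = 9.393×10^-6 m⁴.
θ = T·L/(G·J) = 553.8 × 2.58 / (26.4×10⁹ × 9.393×10^-6) = 5.762×10^-3 rad.

5.76 mrad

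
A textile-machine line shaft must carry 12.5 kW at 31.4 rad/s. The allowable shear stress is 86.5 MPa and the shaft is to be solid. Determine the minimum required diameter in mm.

28.6 mm

ω = 31.4 rad/s, so T = P/ω = 12.5×10³ / 31.40 = 398.1 N·m.
For a solid shaft τ_max = 16T/(πd³), so d = (16T/(π τ_allow))^(1/3) = (16·398.1/(π·8.65×10^7))^(1/3) = 0.02862 m.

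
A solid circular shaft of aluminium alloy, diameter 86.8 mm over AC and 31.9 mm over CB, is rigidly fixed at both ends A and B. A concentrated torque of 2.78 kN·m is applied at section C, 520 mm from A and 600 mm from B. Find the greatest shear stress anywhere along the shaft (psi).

3090 psi

Compatibility: T_A·a/J_AC = T_B·b/J_CB with T_A + T_B = T₀.
J_AC = 5.57×10^-6 m⁴, J_CB = 1.02×10^-7 m⁴, so T_A = T₀·(J_AC/a)/((J_AC/a)+(J_CB/b)) = 2737 N·m, T_B = 43.27 N·m.
τ in each portion: τ_AC = 2.13×10^7 Pa, τ_CB = 6.79×10^6 Pa; maximum is in AC.
τ_max = T_AC·r/J = 2737·0.0434/5.57×10^-6 = 2.131×10^7 Pa.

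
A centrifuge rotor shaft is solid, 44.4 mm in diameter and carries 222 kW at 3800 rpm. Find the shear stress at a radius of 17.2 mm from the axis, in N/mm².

25.1 N/mm²

ω = 2π·3800/60 = 397.9 rad/s, so T = P/ω = 222×10³ / 397.9 = 557.9 N·m.
J = πd⁴/32 = π(0.0444)⁴/32 = 3.815×10^-7 m⁴.
Shear stress varies linearly with radius: τ = T·r/J = 557.9 × 0.0172 / 3.815×10^-7 = 2.515×10^7 Pa.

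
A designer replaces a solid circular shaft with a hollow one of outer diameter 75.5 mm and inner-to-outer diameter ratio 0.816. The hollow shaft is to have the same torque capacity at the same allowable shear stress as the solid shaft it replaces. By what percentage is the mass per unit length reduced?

Equal τ_max and T ⇒ the solid shaft needs d_s³ = d_o³(1−k⁴), so d_s = 75.5·(1−0.816⁴)^(1/3) = 62.11 mm.
Area ratio A_h/A_s = d_o²(1−k²)/d_s² = (1−k²)/(1−k⁴)^(2/3) = 0.4938.
Mass saving = 1 − 0.4938 = 50.6 %.

50.6 %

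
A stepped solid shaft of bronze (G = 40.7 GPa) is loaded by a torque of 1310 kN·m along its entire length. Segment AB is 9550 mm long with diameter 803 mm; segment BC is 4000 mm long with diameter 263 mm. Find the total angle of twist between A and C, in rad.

0.282 rad

J_AB = π(0.803)⁴/32 = 0.0408 m⁴; J_BC = π(0.263)⁴/32 = 4.70×10^-4 m⁴.
θ = (T/G)·Σ L_i/J_i = (1.310e6/40.7×10⁹)·(9.55/0.0408 + 4.00/4.70×10^-4) = 0.2816 rad.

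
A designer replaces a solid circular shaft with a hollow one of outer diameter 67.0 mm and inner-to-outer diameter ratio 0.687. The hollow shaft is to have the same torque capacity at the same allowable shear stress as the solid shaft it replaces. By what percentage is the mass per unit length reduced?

Equal τ_max and T ⇒ the solid shaft needs d_s³ = d_o³(1−k⁴), so d_s = 67.0·(1−0.687⁴)^(1/3) = 61.60 mm.
Area ratio A_h/A_s = d_o²(1−k²)/d_s² = (1−k²)/(1−k⁴)^(2/3) = 0.6246.
Mass saving = 1 − 0.6246 = 37.5 %.

37.5 %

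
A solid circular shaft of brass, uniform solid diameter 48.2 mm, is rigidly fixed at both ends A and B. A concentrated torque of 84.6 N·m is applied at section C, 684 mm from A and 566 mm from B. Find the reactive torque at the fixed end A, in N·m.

38.3 N·m

With uniform GJ and both ends fixed, compatibility θ_AC = θ_CB gives T_A·a = T_B·b, together with T_A + T_B = T₀.
T_A = T₀·b/(a+b) = 84.60·566/1250 = 38.31 N·m; T_B = 46.29 N·m.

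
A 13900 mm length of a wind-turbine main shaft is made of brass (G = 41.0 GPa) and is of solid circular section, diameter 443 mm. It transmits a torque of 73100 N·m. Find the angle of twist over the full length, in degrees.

0.376°

J = πd⁴/32 = π(0.443)⁴/32 = 3.781×10^-3 m⁴.
θ = T·L/(G·J) = 73100 × 13.9 / (41.0×10⁹ × 3.781×10^-3) = 6.554×10^-3 rad.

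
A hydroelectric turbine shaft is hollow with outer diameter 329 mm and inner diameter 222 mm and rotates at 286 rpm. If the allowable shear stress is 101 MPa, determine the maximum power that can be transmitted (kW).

16800 kW

J = π(d_o⁴ − d_i⁴)/32 = π(0.329⁴ − 0.222⁴)/32 = 9.118×10^-4 m⁴.
T_max = τ_allow·J/r = 1.01×10^8 × 9.118×10^-4 / 0.165 = 559800 N·m.
ω = 2π·286/60 = 29.95 rad/s, so P_max = T_max·ω = 1.677×10^7 W.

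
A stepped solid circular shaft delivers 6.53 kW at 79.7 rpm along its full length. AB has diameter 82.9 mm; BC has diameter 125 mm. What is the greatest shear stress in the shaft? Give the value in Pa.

ω = 2π·79.7/60 = 8.346 rad/s, so T = P/ω = 6.53×10³ / 8.346 = 782.4 N·m.
Under the same torque, τ_max = 16T/(πd³) is largest where d is smallest — segment AB (d = 82.9 mm).
τ_max = 16·782.4/(π·(0.0829)³) = 6.994×10^6 Pa.

6.99e6 Pa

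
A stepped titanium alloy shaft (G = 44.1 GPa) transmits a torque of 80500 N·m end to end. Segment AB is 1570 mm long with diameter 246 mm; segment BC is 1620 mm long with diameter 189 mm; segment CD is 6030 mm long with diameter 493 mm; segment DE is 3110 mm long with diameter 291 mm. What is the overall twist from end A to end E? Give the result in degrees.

2.38°

J_AB = π(0.246)⁴/32 = 3.60×10^-4 m⁴; J_BC = π(0.189)⁴/32 = 1.25×10^-4 m⁴; J_CD = π(0.493)⁴/32 = 5.80×10^-3 m⁴; J_DE = π(0.291)⁴/32 = 7.04×10^-4 m⁴.
θ = (T/G)·Σ L_i/J_i = (80500/44.1×10⁹)·(1.57/3.60×10^-4 + 1.62/1.25×10^-4 + 6.03/5.80×10^-3 + 3.11/7.04×10^-4) = 0.04154 rad.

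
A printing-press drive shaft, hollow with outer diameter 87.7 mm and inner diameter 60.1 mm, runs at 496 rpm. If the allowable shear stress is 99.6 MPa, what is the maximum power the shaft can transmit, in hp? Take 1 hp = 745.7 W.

716 hp

J = π(d_o⁴ − d_i⁴)/32 = π(0.0877⁴ − 0.0601⁴)/32 = 4.527×10^-6 m⁴.
T_max = τ_allow·J/r = 9.96×10^7 × 4.527×10^-6 / 0.0439 = 10280 N·m.
ω = 2π·496/60 = 51.94 rad/s, so P_max = T_max·ω = 5.341×10^5 W.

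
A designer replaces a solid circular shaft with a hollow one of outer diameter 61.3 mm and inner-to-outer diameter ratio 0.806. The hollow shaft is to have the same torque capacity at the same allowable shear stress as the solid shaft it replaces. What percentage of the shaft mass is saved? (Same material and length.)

49.5 %

Equal τ_max and T ⇒ the solid shaft needs d_s³ = d_o³(1−k⁴), so d_s = 61.3·(1−0.806⁴)^(1/3) = 51.06 mm.
Area ratio A_h/A_s = d_o²(1−k²)/d_s² = (1−k²)/(1−k⁴)^(2/3) = 0.5049.
Mass saving = 1 − 0.5049 = 49.5 %.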